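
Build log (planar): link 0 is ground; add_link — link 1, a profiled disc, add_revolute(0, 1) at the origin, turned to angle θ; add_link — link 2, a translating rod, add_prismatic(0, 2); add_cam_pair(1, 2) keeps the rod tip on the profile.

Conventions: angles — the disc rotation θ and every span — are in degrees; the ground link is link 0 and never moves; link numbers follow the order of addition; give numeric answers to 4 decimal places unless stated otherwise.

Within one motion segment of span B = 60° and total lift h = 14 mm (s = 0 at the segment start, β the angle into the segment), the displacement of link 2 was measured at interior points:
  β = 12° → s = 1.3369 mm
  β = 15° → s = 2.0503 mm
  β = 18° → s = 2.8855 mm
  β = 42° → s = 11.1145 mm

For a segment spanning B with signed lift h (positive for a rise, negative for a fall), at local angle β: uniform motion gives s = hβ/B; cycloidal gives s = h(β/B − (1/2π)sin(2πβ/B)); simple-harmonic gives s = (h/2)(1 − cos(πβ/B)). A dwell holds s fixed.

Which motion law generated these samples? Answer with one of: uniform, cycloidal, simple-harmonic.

candidates at β/B = r: uniform s = h·r (linear in β); cycloidal s = h·(r − sin(2πr)/(2π)); simple-harmonic s = (h/2)(1 − cos(πr))
β=12°: printed 1.3369 | uniform 2.8000, cycloidal 0.6809, simple-harmonic 1.3369
β=15°: printed 2.0503 | uniform 3.5000, cycloidal 1.2718, simple-harmonic 2.0503
β=18°: printed 2.8855 | uniform 4.2000, cycloidal 2.0809, simple-harmonic 2.8855
β=42°: printed 11.1145 | uniform 9.8000, cycloidal 11.9191, simple-harmonic 11.1145
only one law matches every sample → simple-harmonic

simple-harmonic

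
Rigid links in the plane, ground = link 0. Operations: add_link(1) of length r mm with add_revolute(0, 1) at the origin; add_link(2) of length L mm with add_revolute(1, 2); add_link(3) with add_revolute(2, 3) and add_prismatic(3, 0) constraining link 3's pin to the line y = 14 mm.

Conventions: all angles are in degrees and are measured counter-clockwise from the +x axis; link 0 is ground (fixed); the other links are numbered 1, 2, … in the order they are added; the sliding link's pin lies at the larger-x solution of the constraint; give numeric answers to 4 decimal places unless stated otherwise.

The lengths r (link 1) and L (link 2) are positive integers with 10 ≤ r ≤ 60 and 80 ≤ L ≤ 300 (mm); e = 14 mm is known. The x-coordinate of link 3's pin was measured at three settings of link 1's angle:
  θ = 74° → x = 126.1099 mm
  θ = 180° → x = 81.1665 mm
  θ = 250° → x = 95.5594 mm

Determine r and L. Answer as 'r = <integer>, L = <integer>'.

constraint per measurement: (x − r cos θ)² + (r sin θ − e)² = L²
subtracting the θ₁ and θ₂ equations cancels the r² and L² terms:
r = (x₁² − x₂²) / (2[(x₁cos θ₁ + e sin θ₁) − (x₂cos θ₂ + e sin θ₂)]) = 36.0000 → r = 36
L² = (x₁ − r cos θ₁)² + (r sin θ₁ − e)² = 13923.9919 → L = 118.0000 → L = 118
check at θ₃=250°: x = 95.5594 (printed 95.5594) ✓

r = 36, L = 118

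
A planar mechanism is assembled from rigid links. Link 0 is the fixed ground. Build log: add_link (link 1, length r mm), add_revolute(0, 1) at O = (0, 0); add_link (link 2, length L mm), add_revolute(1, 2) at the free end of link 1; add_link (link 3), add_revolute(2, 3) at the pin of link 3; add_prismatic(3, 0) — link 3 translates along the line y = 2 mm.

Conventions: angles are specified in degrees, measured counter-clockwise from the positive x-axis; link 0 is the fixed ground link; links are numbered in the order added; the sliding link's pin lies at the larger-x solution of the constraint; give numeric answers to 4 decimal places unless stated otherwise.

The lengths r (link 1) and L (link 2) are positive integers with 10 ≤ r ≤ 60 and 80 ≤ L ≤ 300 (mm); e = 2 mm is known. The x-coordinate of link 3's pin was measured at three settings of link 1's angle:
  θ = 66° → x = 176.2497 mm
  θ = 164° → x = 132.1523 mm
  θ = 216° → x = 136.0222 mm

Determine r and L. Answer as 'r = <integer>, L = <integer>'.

constraint per measurement: (x − r cos θ)² + (r sin θ − e)² = L²
subtracting the θ₁ and θ₂ equations cancels the r² and L² terms:
r = (x₁² − x₂²) / (2[(x₁cos θ₁ + e sin θ₁) − (x₂cos θ₂ + e sin θ₂)]) = 34.0000 → r = 34
L² = (x₁ − r cos θ₁)² + (r sin θ₁ − e)² = 27224.9842 → L = 165.0000 → L = 165
check at θ₃=216°: x = 136.0222 (printed 136.0222) ✓

r = 34, L = 165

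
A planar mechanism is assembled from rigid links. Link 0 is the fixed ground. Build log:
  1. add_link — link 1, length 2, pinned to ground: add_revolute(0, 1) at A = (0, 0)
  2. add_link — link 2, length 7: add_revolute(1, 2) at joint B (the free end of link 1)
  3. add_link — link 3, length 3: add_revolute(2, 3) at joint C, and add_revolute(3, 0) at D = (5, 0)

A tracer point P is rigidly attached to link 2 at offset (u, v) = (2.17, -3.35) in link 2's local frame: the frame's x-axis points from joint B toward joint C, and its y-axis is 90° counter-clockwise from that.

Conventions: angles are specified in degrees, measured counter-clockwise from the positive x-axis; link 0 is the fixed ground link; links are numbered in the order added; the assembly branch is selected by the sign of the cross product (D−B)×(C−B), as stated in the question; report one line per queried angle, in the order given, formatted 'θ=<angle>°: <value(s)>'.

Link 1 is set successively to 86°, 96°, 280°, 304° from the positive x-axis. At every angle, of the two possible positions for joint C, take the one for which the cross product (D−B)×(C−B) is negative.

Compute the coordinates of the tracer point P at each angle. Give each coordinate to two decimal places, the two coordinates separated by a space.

A=(0,0), D=(5.00,0)
θ=86°: B = A + 2.00·(cos86°, sin86°) = (0.1395, 1.9951)
θ=86°: |BD| = 5.2540
θ=86°: circle(B,7.00) ∩ circle(D,3.00): a=6.4336, h=2.7584
θ=86°:   candidates: C₊=(7.1387,2.1038) cross=14.493; C₋=(5.0438,-2.9997) cross=-14.493
θ=86°:   branch - wants cross < 0 → take C=(5.0438,-2.9997) (cross=-14.493)
θ=86°: ex = (C−B)/|BC| = (0.7006,-0.7135); ey = (0.7135,0.7006)
θ=86°: P = B + 2.17·ex + -3.35·ey = (-0.7305,-1.9003)
θ=96°: B = A + 2.00·(cos96°, sin96°) = (-0.2091, 1.9890)
θ=96°: |BD| = 5.5759
θ=96°: circle(B,7.00) ∩ circle(D,3.00): a=6.3748, h=2.8917
θ=96°:   candidates: C₊=(6.7779,2.4164) cross=16.124; C₋=(4.7148,-2.9864) cross=-16.124
θ=96°:   branch - wants cross < 0 → take C=(4.7148,-2.9864) (cross=-16.124)
θ=96°: ex = (C−B)/|BC| = (0.7034,-0.7108); ey = (0.7108,0.7034)
θ=96°: P = B + 2.17·ex + -3.35·ey = (-1.0638,-1.9098)
θ=280°: B = A + 2.00·(cos280°, sin280°) = (0.3473, -1.9696)
θ=280°: |BD| = 5.0524
θ=280°: circle(B,7.00) ∩ circle(D,3.00): a=6.4847, h=2.6360
θ=280°:   candidates: C₊=(5.2914,2.9858) cross=13.318; C₋=(7.3466,-1.8691) cross=-13.318
θ=280°:   branch - wants cross < 0 → take C=(7.3466,-1.8691) (cross=-13.318)
θ=280°: ex = (C−B)/|BC| = (0.9999,0.0144); ey = (-0.0144,0.9999)
θ=280°: P = B + 2.17·ex + -3.35·ey = (2.5652,-5.2881)
θ=304°: B = A + 2.00·(cos304°, sin304°) = (1.1184, -1.6581)
θ=304°: |BD| = 4.2209
θ=304°: circle(B,7.00) ∩ circle(D,3.00): a=6.8488, h=1.4472
θ=304°:   candidates: C₊=(6.8481,2.3632) cross=6.109; C₋=(7.9851,-0.2986) cross=-6.109
θ=304°:   branch - wants cross < 0 → take C=(7.9851,-0.2986) (cross=-6.109)
θ=304°: ex = (C−B)/|BC| = (0.9810,0.1942); ey = (-0.1942,0.9810)
θ=304°: P = B + 2.17·ex + -3.35·ey = (3.8977,-4.5229)

θ=86°: -0.73 -1.90
θ=96°: -1.06 -1.91
θ=280°: 2.57 -5.29
θ=304°: 3.90 -4.52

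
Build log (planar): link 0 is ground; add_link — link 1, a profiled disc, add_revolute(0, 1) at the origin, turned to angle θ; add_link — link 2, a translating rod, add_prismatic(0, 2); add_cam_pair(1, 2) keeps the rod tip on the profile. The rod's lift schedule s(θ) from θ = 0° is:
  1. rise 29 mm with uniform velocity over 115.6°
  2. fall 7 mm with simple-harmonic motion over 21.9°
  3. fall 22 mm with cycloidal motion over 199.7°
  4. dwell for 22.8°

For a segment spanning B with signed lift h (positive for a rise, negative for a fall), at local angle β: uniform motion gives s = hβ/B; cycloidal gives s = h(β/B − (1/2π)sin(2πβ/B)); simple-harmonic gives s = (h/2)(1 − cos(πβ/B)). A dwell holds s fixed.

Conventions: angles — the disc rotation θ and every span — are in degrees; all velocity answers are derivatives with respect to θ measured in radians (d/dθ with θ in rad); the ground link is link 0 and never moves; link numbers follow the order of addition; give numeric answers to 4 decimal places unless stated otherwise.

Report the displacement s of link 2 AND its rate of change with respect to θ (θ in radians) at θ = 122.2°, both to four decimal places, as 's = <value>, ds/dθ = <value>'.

seg 1 [0°–115.6°] uniform, h=29: full span → s += 29 → s = 29.0000
seg 2 [115.6°–137.5°] simple-harmonic, h=-7: θ=122.2° here. β=6.6, B=21.9. -7/2·(1 − cos(π·0.3014)) = -1.4550 → s = 27.5450
velocity in seg [115.6°–137.5°] (simple-harmonic), θ in radians: β = 6.6° = 0.1152 rad, B = 21.9° = 0.3822 rad; ds/dθ = (πh/(2B)) sin(πβ/B) = (π·(-7)/(2·0.3822)) sin(π·0.3014) = -23.345644 mm/rad

s = 27.5450, ds/dθ = -23.3456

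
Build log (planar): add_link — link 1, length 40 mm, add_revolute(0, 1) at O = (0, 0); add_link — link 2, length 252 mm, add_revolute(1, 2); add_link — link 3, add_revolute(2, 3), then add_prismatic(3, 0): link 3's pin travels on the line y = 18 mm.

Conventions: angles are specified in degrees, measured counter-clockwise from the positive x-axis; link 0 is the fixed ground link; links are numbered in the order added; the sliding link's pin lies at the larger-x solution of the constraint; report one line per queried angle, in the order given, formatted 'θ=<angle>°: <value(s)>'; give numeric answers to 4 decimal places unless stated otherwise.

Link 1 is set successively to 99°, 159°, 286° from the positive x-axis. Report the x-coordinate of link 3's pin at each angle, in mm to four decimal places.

geometry: r = 40 mm, L = 252 mm, e = 18 mm
θ=99°: crank pin P = (r cos θ, r sin θ) = (-6.257379, 39.507534)
θ=99°: h = r sin θ − e = 39.507534 − 18 = 21.507534
θ=99°: x = r cos θ + √(L² − h²) = -6.257379 + 251.080517 = 244.823138
θ=159°: crank pin P = (r cos θ, r sin θ) = (-37.343217, 14.334718)
θ=159°: h = r sin θ − e = 14.334718 − 18 = -3.665282
θ=159°: x = r cos θ + √(L² − h²) = -37.343217 + 251.973343 = 214.630126
θ=286°: crank pin P = (r cos θ, r sin θ) = (11.025494, -38.450468)
θ=286°: h = r sin θ − e = -38.450468 − 18 = -56.450468
θ=286°: x = r cos θ + √(L² − h²) = 11.025494 + 245.595897 = 256.621391

θ=99°: 244.8231
θ=159°: 214.6301
θ=286°: 256.6214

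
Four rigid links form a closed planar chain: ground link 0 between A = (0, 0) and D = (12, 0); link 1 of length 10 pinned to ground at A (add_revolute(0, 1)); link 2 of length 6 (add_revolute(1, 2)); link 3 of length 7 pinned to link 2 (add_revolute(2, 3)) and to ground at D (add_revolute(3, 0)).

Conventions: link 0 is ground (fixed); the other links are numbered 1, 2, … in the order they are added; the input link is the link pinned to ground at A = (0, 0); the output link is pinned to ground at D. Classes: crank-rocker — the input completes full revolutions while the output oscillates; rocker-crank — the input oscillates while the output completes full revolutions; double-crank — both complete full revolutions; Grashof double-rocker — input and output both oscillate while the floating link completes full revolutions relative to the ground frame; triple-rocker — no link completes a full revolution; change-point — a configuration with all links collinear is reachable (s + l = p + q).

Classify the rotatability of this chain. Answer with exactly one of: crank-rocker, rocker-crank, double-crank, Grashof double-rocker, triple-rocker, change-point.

lengths: ground=12, input=10, coupler=6, output=7
sorted: s=6 (shortest), l=12 (longest), p+q=17
s + l = 18 vs p + q = 17
s + l > p + q → non-Grashof → no link fully rotates → triple-rocker

triple-rocker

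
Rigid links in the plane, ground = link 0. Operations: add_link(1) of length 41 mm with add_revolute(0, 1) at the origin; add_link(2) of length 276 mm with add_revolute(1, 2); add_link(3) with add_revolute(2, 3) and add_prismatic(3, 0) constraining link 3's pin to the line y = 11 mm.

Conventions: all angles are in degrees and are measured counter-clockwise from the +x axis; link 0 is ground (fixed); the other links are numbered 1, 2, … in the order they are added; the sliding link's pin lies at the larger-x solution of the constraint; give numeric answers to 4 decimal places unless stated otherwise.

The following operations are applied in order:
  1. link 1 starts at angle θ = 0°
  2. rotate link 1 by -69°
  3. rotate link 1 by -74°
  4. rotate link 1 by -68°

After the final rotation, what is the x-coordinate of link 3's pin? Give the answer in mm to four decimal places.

geometry: r = 41 mm, L = 276 mm, e = 11 mm; θ starts at 0°
rotate link 1 by -69°: θ ← 0° -69° = -69°
rotate link 1 by -74°: θ ← -69° -74° = -143°
rotate link 1 by -68°: θ ← -143° -68° = -211°
crank pin P = (r cos θ, r sin θ) = (-35.143859, 21.116561)
h = r sin θ − e = 21.116561 − 11 = 10.116561
x = r cos θ + √(L² − h²) = -35.143859 + 275.814530 = 240.670671

240.6707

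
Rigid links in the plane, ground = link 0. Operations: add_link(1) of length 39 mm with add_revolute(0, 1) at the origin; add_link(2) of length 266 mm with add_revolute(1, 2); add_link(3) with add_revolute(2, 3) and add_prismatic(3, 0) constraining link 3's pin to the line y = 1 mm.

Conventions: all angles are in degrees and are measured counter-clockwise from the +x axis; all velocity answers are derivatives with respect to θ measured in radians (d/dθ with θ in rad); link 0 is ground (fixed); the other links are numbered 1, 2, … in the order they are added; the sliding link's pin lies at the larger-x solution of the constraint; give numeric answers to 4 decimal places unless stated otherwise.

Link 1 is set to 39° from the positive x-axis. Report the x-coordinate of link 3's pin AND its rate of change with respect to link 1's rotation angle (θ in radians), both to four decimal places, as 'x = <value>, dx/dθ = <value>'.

geometry: r = 39 mm, L = 266 mm, e = 1 mm
crank pin P = (r cos θ, r sin θ) = (30.308692, 24.543495)
h = r sin θ − e = 24.543495 − 1 = 23.543495
x = r cos θ + √(L² − h²) = 30.308692 + 264.956041 = 295.264734
dx/dθ = −r sin θ − h·r cos θ/√(L² − h²) (θ in radians; h = 23.543495) = -27.236669

x = 295.2647, dx/dθ = -27.2367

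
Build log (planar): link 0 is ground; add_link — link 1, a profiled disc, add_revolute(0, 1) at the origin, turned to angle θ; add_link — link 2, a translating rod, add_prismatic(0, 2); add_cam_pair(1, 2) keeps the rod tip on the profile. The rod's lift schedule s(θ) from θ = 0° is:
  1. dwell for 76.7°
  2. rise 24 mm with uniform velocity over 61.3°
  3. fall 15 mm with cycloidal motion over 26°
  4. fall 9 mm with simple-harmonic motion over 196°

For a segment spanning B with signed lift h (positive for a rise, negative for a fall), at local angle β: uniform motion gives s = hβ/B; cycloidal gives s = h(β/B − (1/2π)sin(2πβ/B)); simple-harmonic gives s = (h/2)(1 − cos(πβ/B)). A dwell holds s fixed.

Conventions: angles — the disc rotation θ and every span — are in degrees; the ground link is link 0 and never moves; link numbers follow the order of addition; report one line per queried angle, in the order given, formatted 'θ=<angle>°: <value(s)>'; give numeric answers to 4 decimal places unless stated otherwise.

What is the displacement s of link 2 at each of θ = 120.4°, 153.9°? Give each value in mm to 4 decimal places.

seg 1 [0°–76.7°] dwell: s stays 0.0000
seg 2 [76.7°–138°] uniform, h=24: θ=120.4° here. β=43.7, B=61.3. 24·43.7/61.3 = 17.1093 → s = 17.1093
seg 2 [76.7°–138°] uniform, h=24: full span → s += 24 → s = 24.0000
seg 3 [138°–164°] cycloidal, h=-15: θ=153.9° here. β=15.9, B=26. -15·(0.6115 − sin(2π·0.6115)/(2π)) = -10.7125 → s = 13.2875

θ=120.4°: 17.1093
θ=153.9°: 13.2875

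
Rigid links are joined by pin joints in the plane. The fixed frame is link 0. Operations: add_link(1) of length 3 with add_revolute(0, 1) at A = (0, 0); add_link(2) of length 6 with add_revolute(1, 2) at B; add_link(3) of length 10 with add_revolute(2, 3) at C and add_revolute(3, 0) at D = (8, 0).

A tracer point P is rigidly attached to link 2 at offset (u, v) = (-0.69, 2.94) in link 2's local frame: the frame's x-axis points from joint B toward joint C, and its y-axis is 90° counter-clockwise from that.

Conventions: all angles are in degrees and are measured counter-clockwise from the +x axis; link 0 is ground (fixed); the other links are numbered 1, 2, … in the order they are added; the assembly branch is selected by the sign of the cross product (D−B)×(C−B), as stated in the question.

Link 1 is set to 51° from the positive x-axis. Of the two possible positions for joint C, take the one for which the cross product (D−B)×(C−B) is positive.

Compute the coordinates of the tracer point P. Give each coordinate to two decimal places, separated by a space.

A=(0,0), D=(8.00,0)
B = A + 3.00·(cos51°, sin51°) = (1.8880, 2.3314)
|BD| = 6.5416
circle(B,6.00) ∩ circle(D,10.00): a=-1.6210, h=5.7769
  candidates: C₊=(2.4323,8.3067) cross=37.790; C₋=(-1.6854,-2.4884) cross=-37.790
  branch + wants cross > 0 → take C=(2.4323,8.3067) (cross=37.790)
ex = (C−B)/|BC| = (0.0907,0.9959); ey = (-0.9959,0.0907)
P = B + -0.69·ex + 2.94·ey = (-1.1025,1.9110)

-1.10 1.91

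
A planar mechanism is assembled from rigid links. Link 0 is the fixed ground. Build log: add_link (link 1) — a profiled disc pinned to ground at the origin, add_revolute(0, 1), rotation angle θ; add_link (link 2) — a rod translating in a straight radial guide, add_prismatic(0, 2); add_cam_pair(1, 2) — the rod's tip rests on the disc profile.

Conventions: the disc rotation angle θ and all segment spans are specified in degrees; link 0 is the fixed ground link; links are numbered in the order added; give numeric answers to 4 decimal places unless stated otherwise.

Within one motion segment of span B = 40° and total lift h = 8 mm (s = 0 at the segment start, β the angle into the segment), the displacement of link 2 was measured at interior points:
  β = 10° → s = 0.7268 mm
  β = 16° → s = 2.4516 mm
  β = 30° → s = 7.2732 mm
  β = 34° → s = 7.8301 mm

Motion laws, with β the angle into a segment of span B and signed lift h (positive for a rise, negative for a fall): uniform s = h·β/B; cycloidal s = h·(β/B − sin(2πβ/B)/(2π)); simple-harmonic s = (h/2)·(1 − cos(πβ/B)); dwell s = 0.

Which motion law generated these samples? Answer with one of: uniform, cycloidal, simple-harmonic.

candidates at β/B = r: uniform s = h·r (linear in β); cycloidal s = h·(r − sin(2πr)/(2π)); simple-harmonic s = (h/2)(1 − cos(πr))
β=10°: printed 0.7268 | uniform 2.0000, cycloidal 0.7268, simple-harmonic 1.1716
β=16°: printed 2.4516 | uniform 3.2000, cycloidal 2.4516, simple-harmonic 2.7639
β=30°: printed 7.2732 | uniform 6.0000, cycloidal 7.2732, simple-harmonic 6.8284
β=34°: printed 7.8301 | uniform 6.8000, cycloidal 7.8301, simple-harmonic 7.5640
only one law matches every sample → cycloidal

cycloidal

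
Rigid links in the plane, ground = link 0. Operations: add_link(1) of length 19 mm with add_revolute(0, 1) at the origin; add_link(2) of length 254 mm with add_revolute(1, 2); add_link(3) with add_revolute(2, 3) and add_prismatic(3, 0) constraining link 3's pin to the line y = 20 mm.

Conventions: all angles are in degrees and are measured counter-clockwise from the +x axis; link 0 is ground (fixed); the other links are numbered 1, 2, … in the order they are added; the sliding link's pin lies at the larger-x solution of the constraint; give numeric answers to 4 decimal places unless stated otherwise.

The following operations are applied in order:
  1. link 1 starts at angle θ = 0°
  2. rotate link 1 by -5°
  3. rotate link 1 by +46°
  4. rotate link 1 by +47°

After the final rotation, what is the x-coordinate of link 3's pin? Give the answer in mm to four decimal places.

geometry: r = 19 mm, L = 254 mm, e = 20 mm; θ starts at 0°
rotate link 1 by -5°: θ ← 0° -5° = -5°
rotate link 1 by +46°: θ ← -5° +46° = 41°
rotate link 1 by +47°: θ ← 41° +47° = 88°
crank pin P = (r cos θ, r sin θ) = (0.663090, 18.988426)
h = r sin θ − e = 18.988426 − 20 = -1.011574
x = r cos θ + √(L² − h²) = 0.663090 + 253.997986 = 254.661076

254.6611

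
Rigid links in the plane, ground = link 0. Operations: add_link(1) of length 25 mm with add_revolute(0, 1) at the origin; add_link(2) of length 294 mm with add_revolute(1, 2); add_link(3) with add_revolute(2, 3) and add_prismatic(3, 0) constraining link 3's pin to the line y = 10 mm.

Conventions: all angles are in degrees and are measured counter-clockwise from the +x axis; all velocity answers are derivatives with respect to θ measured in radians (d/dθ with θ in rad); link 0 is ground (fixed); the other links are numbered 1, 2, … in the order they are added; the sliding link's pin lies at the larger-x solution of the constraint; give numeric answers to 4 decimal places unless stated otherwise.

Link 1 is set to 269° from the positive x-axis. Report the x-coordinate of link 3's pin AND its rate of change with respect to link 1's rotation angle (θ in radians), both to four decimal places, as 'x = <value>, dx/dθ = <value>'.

geometry: r = 25 mm, L = 294 mm, e = 10 mm
crank pin P = (r cos θ, r sin θ) = (-0.436310, -24.996192)
h = r sin θ − e = -24.996192 − 10 = -34.996192
x = r cos θ + √(L² − h²) = -0.436310 + 291.909689 = 291.473379
dx/dθ = −r sin θ − h·r cos θ/√(L² − h²) (θ in radians; h = -34.996192) = 24.943884

x = 291.4734, dx/dθ = 24.9439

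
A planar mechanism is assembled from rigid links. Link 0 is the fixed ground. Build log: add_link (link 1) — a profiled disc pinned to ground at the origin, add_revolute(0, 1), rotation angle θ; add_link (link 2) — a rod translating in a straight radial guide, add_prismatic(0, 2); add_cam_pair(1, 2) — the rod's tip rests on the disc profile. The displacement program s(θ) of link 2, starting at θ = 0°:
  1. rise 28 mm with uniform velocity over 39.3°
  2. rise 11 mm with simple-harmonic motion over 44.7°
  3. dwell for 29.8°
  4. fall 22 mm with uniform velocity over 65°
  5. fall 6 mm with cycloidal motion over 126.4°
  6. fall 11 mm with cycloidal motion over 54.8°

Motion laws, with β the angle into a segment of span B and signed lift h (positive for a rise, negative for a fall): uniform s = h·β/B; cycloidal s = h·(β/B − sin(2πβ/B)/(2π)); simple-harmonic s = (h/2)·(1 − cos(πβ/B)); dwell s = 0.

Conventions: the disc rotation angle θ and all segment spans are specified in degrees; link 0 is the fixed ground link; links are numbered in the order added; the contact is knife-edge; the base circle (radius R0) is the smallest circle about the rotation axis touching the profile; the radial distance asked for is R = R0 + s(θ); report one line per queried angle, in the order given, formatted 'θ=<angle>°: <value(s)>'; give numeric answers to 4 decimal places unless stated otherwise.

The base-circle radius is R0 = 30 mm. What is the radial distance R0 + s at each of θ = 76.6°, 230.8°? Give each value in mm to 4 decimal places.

seg 1 [0°–39.3°] uniform, h=28: full span → s += 28 → s = 28.0000
seg 2 [39.3°–84°] simple-harmonic, h=11: θ=76.6° here. β=37.3, B=44.7. 11/2·(1 − cos(π·0.8345)) = 10.2728 → s = 38.2728
seg 2 [39.3°–84°] simple-harmonic, h=11: full span → s += 11 → s = 39.0000
seg 3 [84°–113.8°] dwell: s stays 39.0000
seg 4 [113.8°–178.8°] uniform, h=-22: full span → s += -22 → s = 17.0000
seg 5 [178.8°–305.2°] cycloidal, h=-6: θ=230.8° here. β=52, B=126.4. -6·(0.4114 − sin(2π·0.4114)/(2π)) = -1.9638 → s = 15.0362
θ=76.6°: R = R0 + s = 30 + 38.2728 = 68.2728
θ=230.8°: R = R0 + s = 30 + 15.0362 = 45.0362

θ=76.6°: 68.2728
θ=230.8°: 45.0362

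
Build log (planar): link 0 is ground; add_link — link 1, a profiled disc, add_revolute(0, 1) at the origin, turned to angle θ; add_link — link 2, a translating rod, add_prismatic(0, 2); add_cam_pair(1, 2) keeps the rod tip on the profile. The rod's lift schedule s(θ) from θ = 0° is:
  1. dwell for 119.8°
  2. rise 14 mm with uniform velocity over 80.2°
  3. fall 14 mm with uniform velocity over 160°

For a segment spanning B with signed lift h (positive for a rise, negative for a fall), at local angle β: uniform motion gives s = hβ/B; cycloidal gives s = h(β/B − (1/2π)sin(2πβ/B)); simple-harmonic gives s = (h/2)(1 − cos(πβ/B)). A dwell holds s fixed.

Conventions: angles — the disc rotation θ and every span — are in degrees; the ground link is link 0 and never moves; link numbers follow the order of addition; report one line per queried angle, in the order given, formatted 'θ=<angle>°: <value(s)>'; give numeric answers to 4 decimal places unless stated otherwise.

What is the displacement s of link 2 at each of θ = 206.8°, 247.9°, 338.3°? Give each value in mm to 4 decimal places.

seg 1 [0°–119.8°] dwell: s stays 0.0000
seg 2 [119.8°–200°] uniform, h=14: full span → s += 14 → s = 14.0000
seg 3 [200°–360°] uniform, h=-14: θ=206.8° here. β=6.8, B=160. -14·6.8/160 = -0.5950 → s = 13.4050
seg 3 [200°–360°] uniform, h=-14: θ=247.9° here. β=47.9, B=160. -14·47.9/160 = -4.1913 → s = 9.8087
seg 3 [200°–360°] uniform, h=-14: θ=338.3° here. β=138.3, B=160. -14·138.3/160 = -12.1013 → s = 1.8987

θ=206.8°: 13.4050
θ=247.9°: 9.8087
θ=338.3°: 1.8987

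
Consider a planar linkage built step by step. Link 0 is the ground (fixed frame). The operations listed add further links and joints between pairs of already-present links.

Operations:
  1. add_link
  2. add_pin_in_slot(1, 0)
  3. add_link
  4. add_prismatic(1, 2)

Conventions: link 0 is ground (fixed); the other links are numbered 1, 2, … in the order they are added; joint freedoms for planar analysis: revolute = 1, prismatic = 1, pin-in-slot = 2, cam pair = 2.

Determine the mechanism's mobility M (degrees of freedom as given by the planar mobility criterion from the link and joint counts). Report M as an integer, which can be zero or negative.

(L,J1,J2)=(1,0,0); link0 fixed
link1: (2,0,0)
PS 1-0 [J2]: (2,0,1)
link2: (3,0,1)
P 1-2 [J1]: (3,1,1)
Grübler: 3·2 − 2·1 − 1 = 3

M = 3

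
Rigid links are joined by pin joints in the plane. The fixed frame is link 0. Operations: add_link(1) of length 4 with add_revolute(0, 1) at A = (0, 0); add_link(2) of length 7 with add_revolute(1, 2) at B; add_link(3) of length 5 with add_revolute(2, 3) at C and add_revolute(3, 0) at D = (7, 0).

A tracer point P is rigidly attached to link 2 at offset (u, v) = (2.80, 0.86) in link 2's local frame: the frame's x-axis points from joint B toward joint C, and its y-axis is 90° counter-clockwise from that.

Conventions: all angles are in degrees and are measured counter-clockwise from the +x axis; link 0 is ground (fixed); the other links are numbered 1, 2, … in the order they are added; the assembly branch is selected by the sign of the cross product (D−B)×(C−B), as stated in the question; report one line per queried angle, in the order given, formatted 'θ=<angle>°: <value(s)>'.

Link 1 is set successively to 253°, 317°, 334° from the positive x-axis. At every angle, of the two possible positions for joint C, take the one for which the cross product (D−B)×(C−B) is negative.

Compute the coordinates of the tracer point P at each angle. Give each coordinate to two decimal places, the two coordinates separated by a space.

A=(0,0), D=(7.00,0)
θ=253°: B = A + 4.00·(cos253°, sin253°) = (-1.1695, -3.8252)
θ=253°: |BD| = 9.0207
θ=253°: circle(B,7.00) ∩ circle(D,5.00): a=5.8406, h=3.8584
θ=253°:   candidates: C₊=(2.4839,2.1458) cross=34.805; C₋=(5.7562,-4.8428) cross=-34.805
θ=253°:   branch - wants cross < 0 → take C=(5.7562,-4.8428) (cross=-34.805)
θ=253°: ex = (C−B)/|BC| = (0.9894,-0.1454); ey = (0.1454,0.9894)
θ=253°: P = B + 2.80·ex + 0.86·ey = (1.7258,-3.3814)
θ=317°: B = A + 4.00·(cos317°, sin317°) = (2.9254, -2.7280)
θ=317°: |BD| = 4.9035
θ=317°: circle(B,7.00) ∩ circle(D,5.00): a=4.8990, h=5.0000
θ=317°:   candidates: C₊=(4.2146,4.1523) cross=24.517; C₋=(9.7779,-4.1573) cross=-24.517
θ=317°:   branch - wants cross < 0 → take C=(9.7779,-4.1573) (cross=-24.517)
θ=317°: ex = (C−B)/|BC| = (0.9789,-0.2042); ey = (0.2042,0.9789)
θ=317°: P = B + 2.80·ex + 0.86·ey = (5.8420,-2.4578)
θ=334°: B = A + 4.00·(cos334°, sin334°) = (3.5952, -1.7535)
θ=334°: |BD| = 3.8298
θ=334°: circle(B,7.00) ∩ circle(D,5.00): a=5.0482, h=4.8493
θ=334°:   candidates: C₊=(5.8629,4.8690) cross=18.572; C₋=(10.3034,-3.7533) cross=-18.572
θ=334°:   branch - wants cross < 0 → take C=(10.3034,-3.7533) (cross=-18.572)
θ=334°: ex = (C−B)/|BC| = (0.9583,-0.2857); ey = (0.2857,0.9583)
θ=334°: P = B + 2.80·ex + 0.86·ey = (6.5242,-1.7293)

θ=253°: 1.73 -3.38
θ=317°: 5.84 -2.46
θ=334°: 6.52 -1.73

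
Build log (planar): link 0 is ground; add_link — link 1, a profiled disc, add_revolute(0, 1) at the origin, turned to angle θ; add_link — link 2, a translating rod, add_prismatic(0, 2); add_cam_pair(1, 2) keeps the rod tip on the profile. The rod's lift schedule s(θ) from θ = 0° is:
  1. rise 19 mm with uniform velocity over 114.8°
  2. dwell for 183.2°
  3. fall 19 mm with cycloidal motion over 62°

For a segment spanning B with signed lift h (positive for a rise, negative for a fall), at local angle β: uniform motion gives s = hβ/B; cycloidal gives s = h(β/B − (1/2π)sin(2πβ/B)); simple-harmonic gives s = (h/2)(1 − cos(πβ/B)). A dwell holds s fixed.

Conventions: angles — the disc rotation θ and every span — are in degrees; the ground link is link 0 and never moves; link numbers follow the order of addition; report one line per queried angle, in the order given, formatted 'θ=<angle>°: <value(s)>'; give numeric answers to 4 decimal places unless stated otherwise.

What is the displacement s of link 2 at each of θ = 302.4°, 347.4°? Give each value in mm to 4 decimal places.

seg 1 [0°–114.8°] uniform, h=19: full span → s += 19 → s = 19.0000
seg 2 [114.8°–298°] dwell: s stays 19.0000
seg 3 [298°–360°] cycloidal, h=-19: θ=302.4° here. β=4.4, B=62. -19·(0.0710 − sin(2π·0.0710)/(2π)) = -0.0442 → s = 18.9558
seg 3 [298°–360°] cycloidal, h=-19: θ=347.4° here. β=49.4, B=62. -19·(0.7968 − sin(2π·0.7968)/(2π)) = -18.0330 → s = 0.9670

θ=302.4°: 18.9558
θ=347.4°: 0.9670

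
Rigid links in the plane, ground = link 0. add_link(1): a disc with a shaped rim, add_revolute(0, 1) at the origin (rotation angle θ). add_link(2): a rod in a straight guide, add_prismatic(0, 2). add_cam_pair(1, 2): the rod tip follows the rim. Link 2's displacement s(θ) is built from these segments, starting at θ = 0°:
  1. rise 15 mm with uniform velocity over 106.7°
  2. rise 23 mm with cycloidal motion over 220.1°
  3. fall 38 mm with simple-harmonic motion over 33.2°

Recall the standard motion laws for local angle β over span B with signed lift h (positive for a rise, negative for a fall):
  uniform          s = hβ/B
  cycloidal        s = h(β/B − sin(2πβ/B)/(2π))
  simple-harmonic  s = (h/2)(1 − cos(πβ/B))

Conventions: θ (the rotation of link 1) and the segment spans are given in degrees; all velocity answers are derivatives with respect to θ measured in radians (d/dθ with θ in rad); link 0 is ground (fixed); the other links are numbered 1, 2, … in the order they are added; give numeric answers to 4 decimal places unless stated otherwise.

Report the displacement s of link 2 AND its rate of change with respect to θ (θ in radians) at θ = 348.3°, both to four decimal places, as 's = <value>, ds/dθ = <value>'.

segment 1 (0° to 106.7°, uniform, h = 15) is passed completely: s = 0.0000 + (15) = 15.0000
segment 2 (106.7° to 326.8°, cycloidal, h = 23) is passed completely: s = 15.0000 + (23) = 38.0000
θ = 348.3° falls in segment 3 (326.8° to 360°, simple-harmonic, h = -38): β = 348.3 − 326.8 = 21.5°, B = 33.2°; Δs = -38/2·(1 − cos(π·0.6476)) = -27.4974; s = 38.0000 − 27.4974 = 10.5026
velocity in seg [326.8°–360°] (simple-harmonic), θ in radians: β = 21.5° = 0.3752 rad, B = 33.2° = 0.5794 rad; ds/dθ = (πh/(2B)) sin(πβ/B) = (π·(-38)/(2·0.5794)) sin(π·0.6476) = -92.135801 mm/rad

s = 10.5026, ds/dθ = -92.1358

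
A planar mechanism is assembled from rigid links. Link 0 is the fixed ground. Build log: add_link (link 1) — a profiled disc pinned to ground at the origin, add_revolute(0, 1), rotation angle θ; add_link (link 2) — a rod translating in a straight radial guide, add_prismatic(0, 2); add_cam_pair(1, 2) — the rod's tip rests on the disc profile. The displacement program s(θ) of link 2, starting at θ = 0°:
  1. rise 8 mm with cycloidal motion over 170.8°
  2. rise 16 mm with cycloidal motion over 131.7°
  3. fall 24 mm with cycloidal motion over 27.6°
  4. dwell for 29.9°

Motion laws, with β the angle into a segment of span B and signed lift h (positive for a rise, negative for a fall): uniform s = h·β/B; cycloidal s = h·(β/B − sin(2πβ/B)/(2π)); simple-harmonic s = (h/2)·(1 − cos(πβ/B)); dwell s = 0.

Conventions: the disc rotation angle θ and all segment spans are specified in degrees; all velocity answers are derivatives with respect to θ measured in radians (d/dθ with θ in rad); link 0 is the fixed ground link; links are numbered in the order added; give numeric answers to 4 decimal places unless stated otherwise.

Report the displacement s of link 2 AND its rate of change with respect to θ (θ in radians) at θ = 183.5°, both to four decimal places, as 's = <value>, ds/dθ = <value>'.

seg 1 [0°–170.8°] cycloidal, h=8: full span → s += 8 → s = 8.0000
seg 2 [170.8°–302.5°] cycloidal, h=16: θ=183.5° here. β=12.7, B=131.7. 16·(0.0964 − sin(2π·0.0964)/(2π)) = 0.0927 → s = 8.0927
velocity in seg [170.8°–302.5°] (cycloidal), θ in radians: β = 12.7° = 0.2217 rad, B = 131.7° = 2.2986 rad; ds/dθ = (h/B)(1 − cos(2πβ/B)) = (16/2.2986)(1 − cos(2π·0.0964)) = 1.239069 mm/rad

s = 8.0927, ds/dθ = 1.2391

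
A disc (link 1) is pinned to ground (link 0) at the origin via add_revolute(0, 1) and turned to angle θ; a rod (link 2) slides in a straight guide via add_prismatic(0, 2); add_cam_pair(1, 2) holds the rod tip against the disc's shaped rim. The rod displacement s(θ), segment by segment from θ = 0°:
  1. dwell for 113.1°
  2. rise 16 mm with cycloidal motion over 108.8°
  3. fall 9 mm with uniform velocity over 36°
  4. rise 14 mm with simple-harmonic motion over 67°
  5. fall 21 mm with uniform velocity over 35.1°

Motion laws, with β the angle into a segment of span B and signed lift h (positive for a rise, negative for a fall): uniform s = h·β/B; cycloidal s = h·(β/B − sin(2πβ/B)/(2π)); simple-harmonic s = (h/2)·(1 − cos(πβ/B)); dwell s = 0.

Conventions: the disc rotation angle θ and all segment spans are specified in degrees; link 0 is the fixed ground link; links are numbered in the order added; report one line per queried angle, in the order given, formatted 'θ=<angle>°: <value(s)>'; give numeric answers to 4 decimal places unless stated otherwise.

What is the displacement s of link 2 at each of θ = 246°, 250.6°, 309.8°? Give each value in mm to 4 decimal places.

segment 1 (0° to 113.1°, dwell): s unchanged at 0.0000
segment 2 (113.1° to 221.9°, cycloidal, h = 16) is passed completely: s = 0.0000 + (16) = 16.0000
θ = 246° falls in segment 3 (221.9° to 257.9°, uniform, h = -9): β = 246 − 221.9 = 24.1°, B = 36°; Δs = -9·24.1/36 = -6.0250; s = 16.0000 − 6.0250 = 9.9750
θ = 250.6° falls in segment 3 (221.9° to 257.9°, uniform, h = -9): β = 250.6 − 221.9 = 28.7°, B = 36°; Δs = -9·28.7/36 = -7.1750; s = 16.0000 − 7.1750 = 8.8250
segment 3 (221.9° to 257.9°, uniform, h = -9) is passed completely: s = 16.0000 + (-9) = 7.0000
θ = 309.8° falls in segment 4 (257.9° to 324.9°, simple-harmonic, h = 14): β = 309.8 − 257.9 = 51.9°, B = 67°; Δs = 14/2·(1 − cos(π·0.7746)) = 12.3175; s = 7.0000 + 12.3175 = 19.3175

θ=246°: 9.9750
θ=250.6°: 8.8250
θ=309.8°: 19.3175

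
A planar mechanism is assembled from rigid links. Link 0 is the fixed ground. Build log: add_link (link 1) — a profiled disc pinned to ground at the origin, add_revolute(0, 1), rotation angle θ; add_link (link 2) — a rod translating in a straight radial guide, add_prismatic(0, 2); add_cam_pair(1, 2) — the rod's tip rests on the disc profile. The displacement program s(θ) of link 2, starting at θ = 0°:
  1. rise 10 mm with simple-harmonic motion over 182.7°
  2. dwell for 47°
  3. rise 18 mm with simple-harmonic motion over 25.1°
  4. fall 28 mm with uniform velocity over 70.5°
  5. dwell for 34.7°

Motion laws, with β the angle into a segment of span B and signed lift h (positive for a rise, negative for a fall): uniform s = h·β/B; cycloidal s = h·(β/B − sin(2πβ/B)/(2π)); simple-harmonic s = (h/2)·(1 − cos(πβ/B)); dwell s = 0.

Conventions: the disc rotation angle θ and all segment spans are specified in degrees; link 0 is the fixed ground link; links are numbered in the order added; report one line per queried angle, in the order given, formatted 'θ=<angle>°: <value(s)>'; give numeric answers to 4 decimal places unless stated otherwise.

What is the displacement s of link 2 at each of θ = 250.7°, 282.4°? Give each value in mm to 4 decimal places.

seg 1 [0°–182.7°] simple-harmonic, h=10: full span → s += 10 → s = 10.0000
seg 2 [182.7°–229.7°] dwell: s stays 10.0000
seg 3 [229.7°–254.8°] simple-harmonic, h=18: θ=250.7° here. β=21, B=25.1. 18/2·(1 − cos(π·0.8367)) = 16.8407 → s = 26.8407
seg 3 [229.7°–254.8°] simple-harmonic, h=18: full span → s += 18 → s = 28.0000
seg 4 [254.8°–325.3°] uniform, h=-28: θ=282.4° here. β=27.6, B=70.5. -28·27.6/70.5 = -10.9617 → s = 17.0383

θ=250.7°: 26.8407
θ=282.4°: 17.0383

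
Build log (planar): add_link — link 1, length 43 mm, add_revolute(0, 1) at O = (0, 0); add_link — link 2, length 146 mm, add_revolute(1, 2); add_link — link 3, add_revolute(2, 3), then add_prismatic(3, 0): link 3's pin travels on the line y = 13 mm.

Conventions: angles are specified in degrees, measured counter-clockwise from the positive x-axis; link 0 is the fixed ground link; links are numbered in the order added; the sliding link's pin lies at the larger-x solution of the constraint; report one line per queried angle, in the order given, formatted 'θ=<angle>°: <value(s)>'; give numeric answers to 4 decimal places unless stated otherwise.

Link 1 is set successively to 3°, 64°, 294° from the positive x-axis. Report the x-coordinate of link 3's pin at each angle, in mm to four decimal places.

geometry: r = 43 mm, L = 146 mm, e = 13 mm
θ=3°: crank pin P = (r cos θ, r sin θ) = (42.941070, 2.250446)
θ=3°: h = r sin θ − e = 2.250446 − 13 = -10.749554
θ=3°: x = r cos θ + √(L² − h²) = 42.941070 + 145.603733 = 188.544803
θ=64°: crank pin P = (r cos θ, r sin θ) = (18.849959, 38.648144)
θ=64°: h = r sin θ − e = 38.648144 − 13 = 25.648144
θ=64°: x = r cos θ + √(L² − h²) = 18.849959 + 143.729512 = 162.579472
θ=294°: crank pin P = (r cos θ, r sin θ) = (17.489676, -39.282455)
θ=294°: h = r sin θ − e = -39.282455 − 13 = -52.282455
θ=294°: x = r cos θ + √(L² − h²) = 17.489676 + 136.317809 = 153.807484

θ=3°: 188.5448
θ=64°: 162.5795
θ=294°: 153.8075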